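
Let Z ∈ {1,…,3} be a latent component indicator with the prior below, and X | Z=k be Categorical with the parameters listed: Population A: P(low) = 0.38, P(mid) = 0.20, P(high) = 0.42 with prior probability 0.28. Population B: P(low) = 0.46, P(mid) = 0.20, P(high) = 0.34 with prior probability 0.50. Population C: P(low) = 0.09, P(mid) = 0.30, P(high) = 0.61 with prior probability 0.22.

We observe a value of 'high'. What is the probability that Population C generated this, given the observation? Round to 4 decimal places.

The responsibility of component k is P(Z=k) f_k(x) divided by Σ_j P(Z=j) f_j(x).
Categorical probabilities:
  L_A = 0.42
  L_B = 0.34
  L_C = 0.61
Unnormalised posteriors:
  P(Z=A)·L_A = 0.28 × 0.42 = 0.1176
  P(Z=B)·L_B = 0.50 × 0.34 = 0.17
  P(Z=C)·L_C = 0.22 × 0.61 = 0.1342
Denominator: 0.1176 + 0.17 + 0.1342 = 0.4218
P(Population C | 'high') ≈ 0.3182

0.3182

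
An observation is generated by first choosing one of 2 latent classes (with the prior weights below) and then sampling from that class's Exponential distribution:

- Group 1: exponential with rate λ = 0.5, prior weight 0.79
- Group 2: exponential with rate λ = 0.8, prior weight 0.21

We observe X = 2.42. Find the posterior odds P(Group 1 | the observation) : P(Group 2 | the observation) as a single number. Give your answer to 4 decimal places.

4.8594

Posterior odds = (π_i f_i(x)) / (π_j f_j(x)); the normalising sum cancels.
Exponential densities:
  p_1 = 0.5·e^(−0.5·2.42) = 0.5·e^(−1.2100) = 0.149099
  p_2 = 0.8·e^(−0.8·2.42) = 0.8·e^(−1.9360) = 0.115424
Posterior odds = (π_1·p_1) / (π_2·p_2) = (0.79·0.149099) / (0.21·0.115424) = 0.117788 / 0.024239 ≈ 4.8594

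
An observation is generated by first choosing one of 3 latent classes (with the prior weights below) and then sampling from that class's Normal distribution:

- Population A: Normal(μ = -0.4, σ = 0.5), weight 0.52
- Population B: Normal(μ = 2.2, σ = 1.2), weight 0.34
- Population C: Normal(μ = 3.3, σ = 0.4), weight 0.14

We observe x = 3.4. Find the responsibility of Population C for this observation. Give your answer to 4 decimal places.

0.6638

The responsibility of component k is w_k f_k(x) divided by Σ_j w_j f_j(x).
Normal densities:
  f_A = (1/(0.5·√(2π)))·exp(−(3.4−-0.4)²/(2·0.5²)) = 0.797885·exp(-28.88000) = 2.28831e-13
  f_B = (1/(1.2·√(2π)))·exp(−(3.4−2.2)²/(2·1.2²)) = 0.332452·exp(-0.50000) = 0.201642
  f_C = (1/(0.4·√(2π)))·exp(−(3.4−3.3)²/(2·0.4²)) = 0.997356·exp(-0.03125) = 0.96667
Unnormalised posteriors:
  w_A·f_A = 0.52 × 2.28831e-13 = 1.18992e-13
  w_B·f_B = 0.34 × 0.201642 = 0.0685584
  w_C·f_C = 0.14 × 0.96667 = 0.135334
Sum: 1.18992e-13 + 0.0685584 + 0.135334 = 0.203892
Responsibility of Population C: 0.135334 / 0.203892 ≈ 0.6638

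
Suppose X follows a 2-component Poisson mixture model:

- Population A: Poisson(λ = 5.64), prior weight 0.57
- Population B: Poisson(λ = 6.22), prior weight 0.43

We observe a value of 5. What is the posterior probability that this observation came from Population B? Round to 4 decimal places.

Apply Bayes' rule: the posterior for each component is proportional to its prior times its likelihood at x.
Evaluate each component's likelihood at the observed value:
  f_A = e^(−5.64)·5.64^5/5! = 0.168964
  f_B = e^(−6.22)·6.22^5/5! = 0.154333
Weight by the priors:
  P(Z=A)·f_A = 0.57 × 0.168964 = 0.0963093
  P(Z=B)·f_B = 0.43 × 0.154333 = 0.0663632
Sum: 0.0963093 + 0.0663632 = 0.162673
Responsibility of Population B: 0.0663632 / 0.162673 ≈ 0.4080

0.4080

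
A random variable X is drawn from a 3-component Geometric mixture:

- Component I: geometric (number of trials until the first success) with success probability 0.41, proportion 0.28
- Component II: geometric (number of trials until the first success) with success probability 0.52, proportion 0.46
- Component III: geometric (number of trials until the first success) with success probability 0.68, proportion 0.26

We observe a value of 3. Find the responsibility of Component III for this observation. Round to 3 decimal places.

P(component k | x) = P(Z=k)·f_k(x) / marginal(x), where marginal(x) = Σ_j P(Z=j)·f_j(x).
Component likelihoods at x = 3:
  f_I = 0.142721
  f_II = 0.119808
  f_III = 0.069632
Prior × likelihood for each component:
  P(Z=I)·f_I = 0.28 × 0.142721 = 0.0399619
  P(Z=II)·f_II = 0.46 × 0.119808 = 0.0551117
  P(Z=III)·f_III = 0.26 × 0.069632 = 0.0181043
Marginal: 0.0399619 + 0.0551117 + 0.0181043 = 0.113178
Responsibility of Component III: 0.0181043 / 0.113178 ≈ 0.160

0.160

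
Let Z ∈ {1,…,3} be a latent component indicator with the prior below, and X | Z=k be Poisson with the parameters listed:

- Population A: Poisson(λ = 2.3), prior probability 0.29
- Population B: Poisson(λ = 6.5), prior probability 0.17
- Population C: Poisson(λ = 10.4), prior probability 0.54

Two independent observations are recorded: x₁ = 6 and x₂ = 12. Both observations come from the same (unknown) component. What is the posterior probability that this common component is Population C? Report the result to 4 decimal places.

0.8601

Posterior ∝ prior × likelihood, so P(k | x) ∝ w_k f_k(x); normalise over all components.
Since both observations come from the same component, the likelihood for component k is f_k(x₁)·f_k(x₂).
  f_A = [0.0206138] × [4.58691e-06] = 9.45534e-08
  f_B = [0.157483] × [0.0178529] = 0.00281153
  f_C = [0.0534817] × [0.101719] = 0.00544008
Multiply by the mixture weights:
  w_A·f_A = 0.29 × 9.45534e-08 = 2.74205e-08
  w_B·f_B = 0.17 × 0.00281153 = 0.00047796
  w_C·f_C = 0.54 × 0.00544008 = 0.00293764
Denominator: 2.74205e-08 + 0.00047796 + 0.00293764 = 0.00341563
P(Population C | x₁,x₂) = 0.00293764 / 0.00341563 ≈ 0.8601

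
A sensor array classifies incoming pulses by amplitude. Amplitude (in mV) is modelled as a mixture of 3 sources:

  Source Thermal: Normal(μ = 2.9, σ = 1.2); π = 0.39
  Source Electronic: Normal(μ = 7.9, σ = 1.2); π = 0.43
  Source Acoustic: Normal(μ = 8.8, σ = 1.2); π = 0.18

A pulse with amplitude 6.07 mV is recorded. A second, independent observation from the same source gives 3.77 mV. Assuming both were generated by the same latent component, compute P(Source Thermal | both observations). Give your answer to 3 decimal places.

0.962

P(component k | x) = w_k·f_k(x) / marginal(x), where marginal(x) = Σ_j w_j·f_j(x).
Since both observations come from the same component, the likelihood for component k is f_k(x₁)·f_k(x₂).
  p_Thermal = [(1/(1.2·√(2π)))·exp(−(6.07−2.9)²/(2·1.2²)) = 0.332452·exp(-3.48920) = 0.0101482] × [0.255618] = 0.00259405
  p_Electronic = [(1/(1.2·√(2π)))·exp(−(6.07−7.9)²/(2·1.2²)) = 0.332452·exp(-1.16281) = 0.103926] × [0.00089044] = 9.25402e-05
  p_Acoustic = [(1/(1.2·√(2π)))·exp(−(6.07−8.8)²/(2·1.2²)) = 0.332452·exp(-2.58781) = 0.0249952] × [5.08671e-05] = 1.27143e-06
Multiply by the mixture weights:
  w_Thermal·p_Thermal = 0.39 × 0.00259405 = 0.00101168
  w_Electronic·p_Electronic = 0.43 × 9.25402e-05 = 3.97923e-05
  w_Acoustic·p_Acoustic = 0.18 × 1.27143e-06 = 2.28858e-07
Marginal: 0.00101168 + 3.97923e-05 + 2.28858e-07 = 0.0010517
P(Source Thermal | x₁,x₂) ≈ 0.962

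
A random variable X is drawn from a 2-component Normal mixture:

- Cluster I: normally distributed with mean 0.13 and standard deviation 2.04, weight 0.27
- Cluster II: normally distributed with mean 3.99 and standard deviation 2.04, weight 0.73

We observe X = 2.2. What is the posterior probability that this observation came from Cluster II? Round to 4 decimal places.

By Bayes' theorem, P(k | x) = π_k f_k(x) / Σ_j π_j f_j(x).
Normal densities:
  L_I = (1/(2.04·√(2π)))·exp(−(2.2−0.13)²/(2·2.04²)) = 0.195560·exp(-0.51481) = 0.116869
  L_II = (1/(2.04·√(2π)))·exp(−(2.2−3.99)²/(2·2.04²)) = 0.195560·exp(-0.38496) = 0.133074
Multiply by the mixture weights:
  π_I·L_I = 0.27 × 0.116869 = 0.0315546
  π_II·L_II = 0.73 × 0.133074 = 0.0971442
Sum: 0.0315546 + 0.0971442 = 0.128699
So the posterior for Cluster II is 0.0971442 / 0.128699 ≈ 0.7548.

0.7548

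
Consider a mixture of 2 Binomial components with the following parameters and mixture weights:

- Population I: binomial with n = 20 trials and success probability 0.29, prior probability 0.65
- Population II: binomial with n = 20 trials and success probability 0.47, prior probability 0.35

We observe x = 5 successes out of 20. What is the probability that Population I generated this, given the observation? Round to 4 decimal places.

0.9303

Apply Bayes' rule: the posterior for each component is proportional to its prior times its likelihood at x.
Binomial probabilities:
  L_I = 0.186771
  L_II = 0.0260059
Multiply by the mixture weights:
  w_I·L_I = 0.65 × 0.186771 = 0.121401
  w_II·L_II = 0.35 × 0.0260059 = 0.00910205
Marginal: 0.121401 + 0.00910205 = 0.130503
So the posterior for Population I is 0.121401 / 0.130503 ≈ 0.9303.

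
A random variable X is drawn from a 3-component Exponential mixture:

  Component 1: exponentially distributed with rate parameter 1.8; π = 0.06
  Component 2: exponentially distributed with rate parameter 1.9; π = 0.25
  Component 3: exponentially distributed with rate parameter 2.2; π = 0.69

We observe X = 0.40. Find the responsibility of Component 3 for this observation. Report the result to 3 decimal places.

0.696

Posterior ∝ prior × likelihood, so P(k | x) ∝ π_k f_k(x); normalise over all components.
Exponential densities:
  L_1 = 0.876154
  L_2 = 0.888566
  L_3 = 0.912522
Unnormalised posteriors:
  π_1·L_1 = 0.06 × 0.876154 = 0.0525692
  π_2·L_2 = 0.25 × 0.888566 = 0.222142
  π_3·L_3 = 0.69 × 0.912522 = 0.62964
Sum: 0.0525692 + 0.222142 + 0.62964 = 0.904351
P(Component 3 | the observation) ≈ 0.696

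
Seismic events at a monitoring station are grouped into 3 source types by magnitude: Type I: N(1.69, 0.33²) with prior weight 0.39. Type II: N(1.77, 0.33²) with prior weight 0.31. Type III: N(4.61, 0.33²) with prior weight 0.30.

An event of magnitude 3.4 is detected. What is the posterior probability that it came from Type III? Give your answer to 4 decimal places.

The responsibility of component k is P(Z=k) f_k(x) divided by Σ_j P(Z=j) f_j(x).
Normal densities:
  p_I = 1.78535e-06
  p_II = 6.08866e-06
  p_III = 0.00145537
Weight by the priors:
  P(Z=I)·p_I = 0.39 × 1.78535e-06 = 6.96287e-07
  P(Z=II)·p_II = 0.31 × 6.08866e-06 = 1.88749e-06
  P(Z=III)·p_III = 0.30 × 0.00145537 = 0.00043661
Sum: 6.96287e-07 + 1.88749e-06 + 0.00043661 = 0.000439193
P(Type III | x) = 0.00043661 / 0.000439193 ≈ 0.9941

0.9941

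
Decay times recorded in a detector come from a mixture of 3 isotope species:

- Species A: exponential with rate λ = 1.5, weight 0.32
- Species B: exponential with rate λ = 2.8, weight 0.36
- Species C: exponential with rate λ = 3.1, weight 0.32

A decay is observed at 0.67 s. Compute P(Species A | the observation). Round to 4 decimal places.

0.3866

P(component k | x) = P(Z=k)·f_k(x) / marginal(x), where marginal(x) = Σ_j P(Z=j)·f_j(x).
Evaluate each component's likelihood at the observed value:
  f_A = 1.5·e^(−1.5·0.67) = 1.5·e^(−1.0050) = 0.549067
  f_B = 2.8·e^(−2.8·0.67) = 2.8·e^(−1.8760) = 0.428965
  f_C = 3.1·e^(−3.1·0.67) = 3.1·e^(−2.0770) = 0.388447
Multiply by the mixture weights:
  P(Z=A)·f_A = 0.32 × 0.549067 = 0.175701
  P(Z=B)·f_B = 0.36 × 0.428965 = 0.154427
  P(Z=C)·f_C = 0.32 × 0.388447 = 0.124303
Normaliser: 0.175701 + 0.154427 + 0.124303 = 0.454432
P(Species A | x) = 0.175701 / 0.454432 ≈ 0.3866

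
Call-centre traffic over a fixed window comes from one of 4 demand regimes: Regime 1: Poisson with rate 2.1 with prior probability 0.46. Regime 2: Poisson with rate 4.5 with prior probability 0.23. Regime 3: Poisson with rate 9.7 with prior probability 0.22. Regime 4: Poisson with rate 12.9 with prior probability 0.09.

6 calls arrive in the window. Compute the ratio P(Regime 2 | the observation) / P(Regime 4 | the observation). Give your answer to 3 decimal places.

20.478

The posterior odds equal the prior odds times the likelihood ratio: (P(Z=i)/P(Z=j))·(f_i(x)/f_j(x)).
Component likelihoods at x = 6 calls:
  L_1 = 0.014587
  L_2 = 0.12812
  L_3 = 0.0708992
  L_4 = 0.0159885
Odds = (0.23/0.09) × (0.12812/0.0159885) = 2.55556 × 8.01328 ≈ 20.478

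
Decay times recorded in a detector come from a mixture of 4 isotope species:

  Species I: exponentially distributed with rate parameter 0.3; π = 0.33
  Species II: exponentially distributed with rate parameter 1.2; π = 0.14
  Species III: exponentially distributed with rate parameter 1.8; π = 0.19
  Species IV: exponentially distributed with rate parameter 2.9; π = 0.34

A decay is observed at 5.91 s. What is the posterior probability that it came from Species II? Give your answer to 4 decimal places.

Posterior ∝ prior × likelihood, so P(k | x) ∝ P(Z=k) f_k(x); normalise over all components.
Component likelihoods at x = 5.91 s:
  L_I = 0.0509468
  L_II = 0.000998079
  L_III = 4.31765e-05
  L_IV = 1.04478e-07
Prior × likelihood for each component:
  P(Z=I)·L_I = 0.33 × 0.0509468 = 0.0168125
  P(Z=II)·L_II = 0.14 × 0.000998079 = 0.000139731
  P(Z=III)·L_III = 0.19 × 4.31765e-05 = 8.20354e-06
  P(Z=IV)·L_IV = 0.34 × 1.04478e-07 = 3.55225e-08
Normaliser: 0.0168125 + 0.000139731 + 8.20354e-06 + 3.55225e-08 = 0.0169604
So the posterior for Species II is 0.000139731 / 0.0169604 ≈ 0.0082.

0.0082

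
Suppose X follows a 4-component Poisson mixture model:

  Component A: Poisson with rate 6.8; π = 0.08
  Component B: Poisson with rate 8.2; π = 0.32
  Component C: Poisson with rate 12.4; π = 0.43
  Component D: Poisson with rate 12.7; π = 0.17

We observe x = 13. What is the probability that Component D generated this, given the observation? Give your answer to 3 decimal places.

P(component k | x) = π_k·f_k(x) / marginal(x), where marginal(x) = Σ_j π_j·f_j(x).
Poisson probabilities:
  p_A = e^(−6.8)·6.8^13/13! = 0.0118887
  p_B = e^(−8.2)·8.2^13/13! = 0.033426
  p_C = e^(−12.4)·12.4^13/13! = 0.10838
  p_D = e^(−12.7)·12.7^13/13! = 0.109554
Weight by the priors:
  π_A·p_A = 0.08 × 0.0118887 = 0.000951093
  π_B·p_B = 0.32 × 0.033426 = 0.0106963
  π_C·p_C = 0.43 × 0.10838 = 0.0466035
  π_D·p_D = 0.17 × 0.109554 = 0.0186242
Marginal: 0.000951093 + 0.0106963 + 0.0466035 + 0.0186242 = 0.0768751
P(Component D | 13) ≈ 0.242

0.242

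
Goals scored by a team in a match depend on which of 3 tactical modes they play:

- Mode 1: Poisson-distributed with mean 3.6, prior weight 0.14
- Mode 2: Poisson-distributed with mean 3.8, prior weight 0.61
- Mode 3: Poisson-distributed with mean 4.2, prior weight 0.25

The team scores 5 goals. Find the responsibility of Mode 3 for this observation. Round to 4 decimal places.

By Bayes' theorem, P(k | x) = w_k f_k(x) / Σ_j w_j f_j(x).
Poisson probabilities:
  f_1 = e^(−3.6)·3.6^5/5! = 0.13768
  f_2 = e^(−3.8)·3.8^5/5! = 0.147713
  f_3 = e^(−4.2)·4.2^5/5! = 0.163316
Prior × likelihood for each component:
  w_1·f_1 = 0.14 × 0.13768 = 0.0192752
  w_2·f_2 = 0.61 × 0.147713 = 0.0901047
  w_3·f_3 = 0.25 × 0.163316 = 0.040829
Sum: 0.0192752 + 0.0901047 + 0.040829 = 0.150209
So the posterior for Mode 3 is 0.040829 / 0.150209 ≈ 0.2718.

0.2718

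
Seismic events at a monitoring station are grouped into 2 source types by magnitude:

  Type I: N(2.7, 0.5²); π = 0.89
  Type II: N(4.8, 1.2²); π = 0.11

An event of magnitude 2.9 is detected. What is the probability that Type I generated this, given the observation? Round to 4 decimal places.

The responsibility of component k is P(Z=k) f_k(x) divided by Σ_j P(Z=j) f_j(x).
Evaluate each component's likelihood at the observed value:
  f_I = 0.73654
  f_II = 0.0949189
Weight by the priors:
  P(Z=I)·f_I = 0.89 × 0.73654 = 0.655521
  P(Z=II)·f_II = 0.11 × 0.0949189 = 0.0104411
Denominator: 0.655521 + 0.0104411 = 0.665962
P(Type I | data) = 0.655521 / 0.665962 ≈ 0.9843

0.9843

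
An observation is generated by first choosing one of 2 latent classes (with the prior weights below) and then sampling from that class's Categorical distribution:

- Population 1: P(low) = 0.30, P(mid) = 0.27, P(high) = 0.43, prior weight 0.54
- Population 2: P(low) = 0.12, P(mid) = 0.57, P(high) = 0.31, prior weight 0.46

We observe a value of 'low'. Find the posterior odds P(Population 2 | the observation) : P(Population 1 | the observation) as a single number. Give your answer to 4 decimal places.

0.3407

Only the two components matter; the odds are (w_i f_i(x)) / (w_j f_j(x)).
Categorical probabilities:
  f_1 = 0.3
  f_2 = 0.12
Posterior odds = (w_2·f_2) / (w_1·f_1) = (0.46·0.12) / (0.54·0.3) = 0.0552 / 0.162 ≈ 0.3407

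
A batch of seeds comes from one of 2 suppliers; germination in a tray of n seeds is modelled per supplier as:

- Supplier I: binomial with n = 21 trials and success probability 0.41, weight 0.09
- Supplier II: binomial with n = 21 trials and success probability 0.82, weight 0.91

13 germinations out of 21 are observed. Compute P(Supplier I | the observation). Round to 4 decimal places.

The responsibility of component k is π_k f_k(x) divided by Σ_j π_j f_j(x).
Component likelihoods at x = 13 germinations out of 21:
  f_I = 0.0276407
  f_II = 0.0169943
Weight by the priors:
  π_I·f_I = 0.09 × 0.0276407 = 0.00248766
  π_II·f_II = 0.91 × 0.0169943 = 0.0154648
Evidence: 0.00248766 + 0.0154648 = 0.0179525
P(Supplier I | the observation) ≈ 0.1386

0.1386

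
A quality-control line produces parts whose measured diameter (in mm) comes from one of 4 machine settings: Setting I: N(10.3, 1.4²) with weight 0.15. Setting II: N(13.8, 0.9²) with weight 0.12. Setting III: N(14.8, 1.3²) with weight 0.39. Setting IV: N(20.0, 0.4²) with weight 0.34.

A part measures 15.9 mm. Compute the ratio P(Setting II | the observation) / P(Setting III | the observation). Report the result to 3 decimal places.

0.042

Posterior odds = (π_i f_i(x)) / (π_j f_j(x)); the normalising sum cancels.
Component likelihoods at x = 15.9 mm:
  f_I = (1/(1.4·√(2π)))·exp(−(15.9−10.3)²/(2·1.4²)) = 0.284959·exp(-8.00000) = 9.5593e-05
  f_II = (1/(0.9·√(2π)))·exp(−(15.9−13.8)²/(2·0.9²)) = 0.443269·exp(-2.72222) = 0.0291354
  f_III = (1/(1.3·√(2π)))·exp(−(15.9−14.8)²/(2·1.3²)) = 0.306879·exp(-0.35799) = 0.214533
  f_IV = (1/(0.4·√(2π)))·exp(−(15.9−20.0)²/(2·0.4²)) = 0.997356·exp(-52.53125) = 1.53045e-23
Odds = (0.12/0.39) × (0.0291354/0.214533) = 0.307692 × 0.135809 ≈ 0.042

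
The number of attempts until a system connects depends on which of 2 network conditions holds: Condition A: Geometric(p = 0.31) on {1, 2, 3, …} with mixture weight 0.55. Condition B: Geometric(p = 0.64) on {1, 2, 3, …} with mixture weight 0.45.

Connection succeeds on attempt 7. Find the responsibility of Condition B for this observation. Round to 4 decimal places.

Posterior ∝ prior × likelihood, so P(k | x) ∝ P(Z=k) f_k(x); normalise over all components.
Geometric probabilities:
  L_A = 0.31·(1−0.31)^6 = 0.31·0.107918 = 0.0334546
  L_B = 0.64·(1−0.64)^6 = 0.64·0.00217678 = 0.00139314
Unnormalised posteriors:
  P(Z=A)·L_A = 0.55 × 0.0334546 = 0.0184
  P(Z=B)·L_B = 0.45 × 0.00139314 = 0.000626913
Marginal: 0.0184 + 0.000626913 = 0.019027
Responsibility of Condition B: 0.000626913 / 0.019027 ≈ 0.0329

0.0329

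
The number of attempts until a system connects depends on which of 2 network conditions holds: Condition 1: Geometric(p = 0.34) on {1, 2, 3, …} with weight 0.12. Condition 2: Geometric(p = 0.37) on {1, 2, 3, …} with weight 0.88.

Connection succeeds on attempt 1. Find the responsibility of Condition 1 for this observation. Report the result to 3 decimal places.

0.111

The responsibility of component k is w_k f_k(x) divided by Σ_j w_j f_j(x).
Geometric probabilities:
  f_1 = 0.34·(1−0.34)^0 = 0.34·1 = 0.34
  f_2 = 0.37·(1−0.37)^0 = 0.37·1 = 0.37
Weight by the priors:
  w_1·f_1 = 0.12 × 0.34 = 0.0408
  w_2·f_2 = 0.88 × 0.37 = 0.3256
Denominator: 0.0408 + 0.3256 = 0.3664
Responsibility of Condition 1: 0.0408 / 0.3664 ≈ 0.111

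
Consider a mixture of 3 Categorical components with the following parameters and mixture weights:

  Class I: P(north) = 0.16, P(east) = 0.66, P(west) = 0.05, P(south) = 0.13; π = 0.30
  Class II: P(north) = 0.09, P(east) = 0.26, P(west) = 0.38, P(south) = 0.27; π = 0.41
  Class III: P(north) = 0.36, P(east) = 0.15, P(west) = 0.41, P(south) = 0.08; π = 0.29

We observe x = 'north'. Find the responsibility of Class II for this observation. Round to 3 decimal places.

P(component k | x) = π_k·f_k(x) / marginal(x), where marginal(x) = Σ_j π_j·f_j(x).
Categorical probabilities:
  p_I = P(north | comp) = 0.16
  p_II = P(north | comp) = 0.09
  p_III = P(north | comp) = 0.36
Unnormalised posteriors:
  π_I·p_I = 0.30 × 0.16 = 0.048
  π_II·p_II = 0.41 × 0.09 = 0.0369
  π_III·p_III = 0.29 × 0.36 = 0.1044
Evidence: 0.048 + 0.0369 + 0.1044 = 0.1893
P(Class II | x) ≈ 0.195

0.195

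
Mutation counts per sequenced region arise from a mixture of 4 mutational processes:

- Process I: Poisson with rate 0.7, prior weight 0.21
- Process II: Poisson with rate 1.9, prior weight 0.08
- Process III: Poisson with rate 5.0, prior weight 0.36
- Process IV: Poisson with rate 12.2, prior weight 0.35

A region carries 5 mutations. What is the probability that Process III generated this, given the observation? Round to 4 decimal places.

P(component k | x) = w_k·f_k(x) / marginal(x), where marginal(x) = Σ_j w_j·f_j(x).
Poisson probabilities:
  L_I = 0.000695509
  L_II = 0.0308622
  L_III = 0.175467
  L_IV = 0.0113299
Weight by the priors:
  w_I·L_I = 0.21 × 0.000695509 = 0.000146057
  w_II·L_II = 0.08 × 0.0308622 = 0.00246898
  w_III·L_III = 0.36 × 0.175467 = 0.0631683
  w_IV·L_IV = 0.35 × 0.0113299 = 0.00396546
Marginal: 0.000146057 + 0.00246898 + 0.0631683 + 0.00396546 = 0.0697487
P(Process III | 5 mutations) = 0.0631683 / 0.0697487 ≈ 0.9057

0.9057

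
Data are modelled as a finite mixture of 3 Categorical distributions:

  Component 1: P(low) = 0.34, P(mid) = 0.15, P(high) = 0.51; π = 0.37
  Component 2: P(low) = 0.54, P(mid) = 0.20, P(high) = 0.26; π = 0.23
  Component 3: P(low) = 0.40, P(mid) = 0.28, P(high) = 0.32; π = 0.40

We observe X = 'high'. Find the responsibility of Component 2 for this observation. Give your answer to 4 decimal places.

P(component k | x) = P(Z=k)·f_k(x) / marginal(x), where marginal(x) = Σ_j P(Z=j)·f_j(x).
Component likelihoods at x = 'high':
  f_1 = 0.51
  f_2 = 0.26
  f_3 = 0.32
Weight by the priors:
  P(Z=1)·f_1 = 0.37 × 0.51 = 0.1887
  P(Z=2)·f_2 = 0.23 × 0.26 = 0.0598
  P(Z=3)·f_3 = 0.40 × 0.32 = 0.128
Normaliser: 0.1887 + 0.0598 + 0.128 = 0.3765
Responsibility of Component 2: 0.0598 / 0.3765 ≈ 0.1588

0.1588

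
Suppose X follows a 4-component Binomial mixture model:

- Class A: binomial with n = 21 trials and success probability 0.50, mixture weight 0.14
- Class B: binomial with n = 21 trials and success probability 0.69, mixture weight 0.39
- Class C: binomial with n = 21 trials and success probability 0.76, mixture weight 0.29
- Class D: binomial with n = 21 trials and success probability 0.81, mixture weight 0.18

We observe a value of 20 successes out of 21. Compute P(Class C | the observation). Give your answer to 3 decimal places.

0.332

By Bayes' theorem, P(k | x) = π_k f_k(x) / Σ_j π_j f_j(x).
Binomial probabilities:
  f_A = C(21,20)·0.50^20·0.50^1 = 21·9.53674e-07·0.5 = 1.00136e-05
  f_B = C(21,20)·0.69^20·0.31^1 = 21·0.000598387·0.31 = 0.0038955
  f_C = C(21,20)·0.76^20·0.24^1 = 21·0.00413306·0.24 = 0.0208306
  f_D = C(21,20)·0.81^20·0.19^1 = 21·0.0147809·0.19 = 0.0589757
Unnormalised posteriors:
  π_A·f_A = 0.14 × 1.00136e-05 = 1.4019e-06
  π_B·f_B = 0.39 × 0.0038955 = 0.00151924
  π_C·f_C = 0.29 × 0.0208306 = 0.00604088
  π_D·f_D = 0.18 × 0.0589757 = 0.0106156
Sum: 1.4019e-06 + 0.00151924 + 0.00604088 + 0.0106156 = 0.0181772
P(Class C | x) ≈ 0.332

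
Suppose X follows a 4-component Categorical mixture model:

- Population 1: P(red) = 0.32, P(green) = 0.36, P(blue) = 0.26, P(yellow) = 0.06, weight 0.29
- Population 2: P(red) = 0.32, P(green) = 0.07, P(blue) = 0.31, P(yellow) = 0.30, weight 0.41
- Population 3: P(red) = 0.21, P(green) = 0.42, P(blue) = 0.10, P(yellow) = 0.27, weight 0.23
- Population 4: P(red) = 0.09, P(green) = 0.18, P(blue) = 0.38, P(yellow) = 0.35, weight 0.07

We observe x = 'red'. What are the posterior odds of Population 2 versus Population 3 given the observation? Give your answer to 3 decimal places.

2.716

The posterior odds equal the prior odds times the likelihood ratio: (π_i/π_j)·(f_i(x)/f_j(x)).
Evaluate each component's likelihood at the observed value:
  p_1 = 0.32
  p_2 = 0.32
  p_3 = 0.21
  p_4 = 0.09
Odds = (0.41/0.23) × (0.32/0.21) = 1.78261 × 1.52381 ≈ 2.716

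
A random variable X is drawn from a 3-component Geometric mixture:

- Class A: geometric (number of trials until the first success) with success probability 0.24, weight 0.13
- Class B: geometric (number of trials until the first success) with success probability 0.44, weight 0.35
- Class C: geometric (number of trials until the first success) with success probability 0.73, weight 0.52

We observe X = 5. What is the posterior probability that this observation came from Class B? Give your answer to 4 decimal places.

0.5493

Apply Bayes' rule: the posterior for each component is proportional to its prior times its likelihood at x.
Geometric probabilities:
  L_A = 0.24·(1−0.24)^4 = 0.24·0.333622 = 0.0800692
  L_B = 0.44·(1−0.44)^4 = 0.44·0.098345 = 0.0432718
  L_C = 0.73·(1−0.73)^4 = 0.73·0.00531441 = 0.00387952
Multiply by the mixture weights:
  π_A·L_A = 0.13 × 0.0800692 = 0.010409
  π_B·L_B = 0.35 × 0.0432718 = 0.0151451
  π_C·L_C = 0.52 × 0.00387952 = 0.00201735
Evidence: 0.010409 + 0.0151451 + 0.00201735 = 0.0275715
Responsibility of Class B: 0.0151451 / 0.0275715 ≈ 0.5493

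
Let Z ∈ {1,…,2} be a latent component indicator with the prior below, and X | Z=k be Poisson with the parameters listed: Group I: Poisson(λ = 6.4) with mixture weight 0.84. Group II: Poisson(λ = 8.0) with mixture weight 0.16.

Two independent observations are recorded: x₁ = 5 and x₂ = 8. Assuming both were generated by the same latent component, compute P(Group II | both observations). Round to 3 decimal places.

Posterior ∝ prior × likelihood, so P(k | x) ∝ w_k f_k(x); normalise over all components.
Since both observations come from the same component, the likelihood for component k is f_k(x₁)·f_k(x₂).
  p_I = [e^(−6.4)·6.4^5/5! = 0.148674] × [0.115994] = 0.0172452
  p_II = [e^(−8.0)·8.0^5/5! = 0.0916037] × [0.139587] = 0.0127866
Unnormalised posteriors:
  w_I·p_I = 0.84 × 0.0172452 = 0.014486
  w_II·p_II = 0.16 × 0.0127866 = 0.00204586
Denominator: 0.014486 + 0.00204586 = 0.0165318
So the posterior for Group II is 0.00204586 / 0.0165318 ≈ 0.124.

0.124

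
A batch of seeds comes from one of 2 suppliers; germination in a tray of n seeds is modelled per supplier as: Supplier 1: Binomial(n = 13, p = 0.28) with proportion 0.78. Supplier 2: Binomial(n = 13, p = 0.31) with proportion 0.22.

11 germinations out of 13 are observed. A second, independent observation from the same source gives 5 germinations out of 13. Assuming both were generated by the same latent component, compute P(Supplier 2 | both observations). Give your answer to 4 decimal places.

Posterior ∝ prior × likelihood, so P(k | x) ∝ w_k f_k(x); normalise over all components.
Since both observations come from the same component, the likelihood for component k is f_k(x₁)·f_k(x₂).
  f_1 = [C(13,11)·0.28^11·0.72^2 = 78·8.29351e-07·0.5184 = 3.3535e-05] × [0.159966] = 5.36447e-06
  f_2 = [C(13,11)·0.31^11·0.69^2 = 78·2.54085e-06·0.4761 = 9.43564e-05] × [0.189313] = 1.78629e-05
Weight by the priors:
  w_1·f_1 = 0.78 × 5.36447e-06 = 4.18428e-06
  w_2·f_2 = 0.22 × 1.78629e-05 = 3.92983e-06
Evidence: 4.18428e-06 + 3.92983e-06 = 8.11412e-06
So the posterior for Supplier 2 is 3.92983e-06 / 8.11412e-06 ≈ 0.4843.

0.4843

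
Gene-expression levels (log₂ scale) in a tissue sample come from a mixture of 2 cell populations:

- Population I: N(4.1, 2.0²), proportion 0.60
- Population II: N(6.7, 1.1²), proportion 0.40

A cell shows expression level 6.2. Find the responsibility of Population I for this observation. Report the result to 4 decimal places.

0.3452

The responsibility of component k is π_k f_k(x) divided by Σ_j π_j f_j(x).
Normal densities:
  L_I = 0.114941
  L_II = 0.327079
Multiply by the mixture weights:
  π_I·L_I = 0.60 × 0.114941 = 0.0689646
  π_II·L_II = 0.40 × 0.327079 = 0.130831
Marginal: 0.0689646 + 0.130831 = 0.199796
P(Population I | data) ≈ 0.3452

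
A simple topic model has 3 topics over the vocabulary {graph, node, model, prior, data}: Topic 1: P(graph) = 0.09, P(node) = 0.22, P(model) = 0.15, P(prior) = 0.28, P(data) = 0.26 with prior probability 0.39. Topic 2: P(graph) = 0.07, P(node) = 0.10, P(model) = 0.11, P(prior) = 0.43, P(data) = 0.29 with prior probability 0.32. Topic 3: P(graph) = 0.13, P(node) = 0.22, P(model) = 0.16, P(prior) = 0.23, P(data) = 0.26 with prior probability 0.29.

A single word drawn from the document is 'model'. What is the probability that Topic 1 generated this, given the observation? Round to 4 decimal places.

0.4176

By Bayes' theorem, P(k | x) = π_k f_k(x) / Σ_j π_j f_j(x).
Component likelihoods at x = 'model':
  f_1 = 0.15
  f_2 = 0.11
  f_3 = 0.16
Unnormalised posteriors:
  π_1·f_1 = 0.39 × 0.15 = 0.0585
  π_2·f_2 = 0.32 × 0.11 = 0.0352
  π_3·f_3 = 0.29 × 0.16 = 0.0464
Evidence: 0.0585 + 0.0352 + 0.0464 = 0.1401
Responsibility of Topic 1: 0.0585 / 0.1401 ≈ 0.4176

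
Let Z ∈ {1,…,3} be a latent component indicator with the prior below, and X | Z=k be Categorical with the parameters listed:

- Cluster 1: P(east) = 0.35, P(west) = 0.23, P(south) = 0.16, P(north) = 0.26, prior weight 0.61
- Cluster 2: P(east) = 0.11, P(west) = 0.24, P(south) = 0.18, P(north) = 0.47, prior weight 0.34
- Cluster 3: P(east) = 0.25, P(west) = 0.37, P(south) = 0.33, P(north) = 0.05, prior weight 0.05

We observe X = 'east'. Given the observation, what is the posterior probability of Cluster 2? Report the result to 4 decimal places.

The responsibility of component k is P(Z=k) f_k(x) divided by Σ_j P(Z=j) f_j(x).
Categorical probabilities:
  p_1 = 0.35
  p_2 = 0.11
  p_3 = 0.25
Multiply by the mixture weights:
  P(Z=1)·p_1 = 0.61 × 0.35 = 0.2135
  P(Z=2)·p_2 = 0.34 × 0.11 = 0.0374
  P(Z=3)·p_3 = 0.05 × 0.25 = 0.0125
Marginal: 0.2135 + 0.0374 + 0.0125 = 0.2634
So the posterior for Cluster 2 is 0.0374 / 0.2634 ≈ 0.1420.

0.1420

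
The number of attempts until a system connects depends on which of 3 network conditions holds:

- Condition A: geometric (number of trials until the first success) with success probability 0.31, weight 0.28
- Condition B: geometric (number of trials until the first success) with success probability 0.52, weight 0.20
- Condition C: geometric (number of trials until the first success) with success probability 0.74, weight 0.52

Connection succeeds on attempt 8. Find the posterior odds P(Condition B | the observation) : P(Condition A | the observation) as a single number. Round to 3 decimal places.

Posterior odds = (w_i f_i(x)) / (w_j f_j(x)); the normalising sum cancels.
Component likelihoods at x = 8:
  L_A = 0.0230837
  L_B = 0.00305276
  L_C = 5.94354e-05
Odds = (0.20/0.28) × (0.00305276/0.0230837) = 0.714286 × 0.132247 ≈ 0.094

0.094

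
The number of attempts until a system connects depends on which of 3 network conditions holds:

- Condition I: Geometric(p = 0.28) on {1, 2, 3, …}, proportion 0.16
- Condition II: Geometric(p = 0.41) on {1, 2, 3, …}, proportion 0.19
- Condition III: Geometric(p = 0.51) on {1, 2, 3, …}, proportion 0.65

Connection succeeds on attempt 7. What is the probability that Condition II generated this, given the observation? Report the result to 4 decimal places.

0.2328

P(component k | x) = π_k·f_k(x) / marginal(x), where marginal(x) = Σ_j π_j·f_j(x).
Geometric probabilities:
  L_I = 0.28·(1−0.28)^6 = 0.28·0.139314 = 0.0390079
  L_II = 0.41·(1−0.41)^6 = 0.41·0.0421805 = 0.017294
  L_III = 0.51·(1−0.51)^6 = 0.51·0.0138413 = 0.00705906
Prior × likelihood for each component:
  π_I·L_I = 0.16 × 0.0390079 = 0.00624127
  π_II·L_II = 0.19 × 0.017294 = 0.00328586
  π_III·L_III = 0.65 × 0.00705906 = 0.00458839
Sum: 0.00624127 + 0.00328586 + 0.00458839 = 0.0141155
Responsibility of Condition II: 0.00328586 / 0.0141155 ≈ 0.2328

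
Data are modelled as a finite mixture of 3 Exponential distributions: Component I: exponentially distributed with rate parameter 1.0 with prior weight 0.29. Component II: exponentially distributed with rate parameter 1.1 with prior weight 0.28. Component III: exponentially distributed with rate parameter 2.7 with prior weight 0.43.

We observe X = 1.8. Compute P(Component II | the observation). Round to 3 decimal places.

P(component k | x) = P(Z=k)·f_k(x) / marginal(x), where marginal(x) = Σ_j P(Z=j)·f_j(x).
Evaluate each component's likelihood at the observed value:
  L_I = 1.0·e^(−1.0·1.8) = 1.0·e^(−1.8000) = 0.165299
  L_II = 1.1·e^(−1.1·1.8) = 1.1·e^(−1.9800) = 0.151876
  L_III = 2.7·e^(−2.7·1.8) = 2.7·e^(−4.8600) = 0.0209263
Multiply by the mixture weights:
  P(Z=I)·L_I = 0.29 × 0.165299 = 0.0479367
  P(Z=II)·L_II = 0.28 × 0.151876 = 0.0425253
  P(Z=III)·L_III = 0.43 × 0.0209263 = 0.00899831
Marginal: 0.0479367 + 0.0425253 + 0.00899831 = 0.0994603
Responsibility of Component II: 0.0425253 / 0.0994603 ≈ 0.428

0.428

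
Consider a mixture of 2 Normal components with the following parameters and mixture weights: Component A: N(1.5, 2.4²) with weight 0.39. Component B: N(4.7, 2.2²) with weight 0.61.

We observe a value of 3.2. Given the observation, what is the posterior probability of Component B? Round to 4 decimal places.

0.6348

Apply Bayes' rule: the posterior for each component is proportional to its prior times its likelihood at x.
Component likelihoods at x = 3.2:
  L_A = (1/(2.4·√(2π)))·exp(−(3.2−1.5)²/(2·2.4²)) = 0.166226·exp(-0.25087) = 0.129345
  L_B = (1/(2.2·√(2π)))·exp(−(3.2−4.7)²/(2·2.2²)) = 0.181337·exp(-0.23244) = 0.143728
Unnormalised posteriors:
  π_A·L_A = 0.39 × 0.129345 = 0.0504444
  π_B·L_B = 0.61 × 0.143728 = 0.087674
Evidence: 0.0504444 + 0.087674 = 0.138118
So the posterior for Component B is 0.087674 / 0.138118 ≈ 0.6348.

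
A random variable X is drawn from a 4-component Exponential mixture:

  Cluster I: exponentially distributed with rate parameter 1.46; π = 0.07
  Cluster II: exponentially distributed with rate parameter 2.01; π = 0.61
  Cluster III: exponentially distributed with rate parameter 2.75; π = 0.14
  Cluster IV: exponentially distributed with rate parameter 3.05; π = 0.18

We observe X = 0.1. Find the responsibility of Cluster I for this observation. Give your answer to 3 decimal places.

0.049

P(component k | x) = P(Z=k)·f_k(x) / marginal(x), where marginal(x) = Σ_j P(Z=j)·f_j(x).
Evaluate each component's likelihood at the observed value:
  f_I = 1.26167
  f_II = 1.644
  f_III = 2.08882
  f_IV = 2.24823
Unnormalised posteriors:
  P(Z=I)·f_I = 0.07 × 1.26167 = 0.0883169
  P(Z=II)·f_II = 0.61 × 1.644 = 1.00284
  P(Z=III)·f_III = 0.14 × 2.08882 = 0.292435
  P(Z=IV)·f_IV = 0.18 × 2.24823 = 0.404681
Normaliser: 0.0883169 + 1.00284 + 0.292435 + 0.404681 = 1.78828
P(Cluster I | the observation) = 0.0883169 / 1.78828 ≈ 0.049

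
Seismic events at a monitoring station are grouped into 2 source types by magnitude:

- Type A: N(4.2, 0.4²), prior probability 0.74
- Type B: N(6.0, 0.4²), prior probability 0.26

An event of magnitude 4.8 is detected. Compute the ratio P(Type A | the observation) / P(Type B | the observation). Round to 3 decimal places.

83.177

Only the two components matter; the odds are (π_i f_i(x)) / (π_j f_j(x)).
Evaluate each component's likelihood at the observed value:
  f_A = (1/(0.4·√(2π)))·exp(−(4.8−4.2)²/(2·0.4²)) = 0.997356·exp(-1.12500) = 0.323794
  f_B = (1/(0.4·√(2π)))·exp(−(4.8−6.0)²/(2·0.4²)) = 0.997356·exp(-4.50000) = 0.0110796
0.239608 / 0.0028807 ≈ 83.177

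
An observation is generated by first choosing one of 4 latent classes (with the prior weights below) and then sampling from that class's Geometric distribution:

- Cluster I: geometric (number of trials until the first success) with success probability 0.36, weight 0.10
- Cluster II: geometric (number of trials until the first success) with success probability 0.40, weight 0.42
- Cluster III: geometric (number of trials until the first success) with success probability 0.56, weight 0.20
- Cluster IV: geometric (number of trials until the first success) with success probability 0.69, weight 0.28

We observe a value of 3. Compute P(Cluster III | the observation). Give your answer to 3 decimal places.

Posterior ∝ prior × likelihood, so P(k | x) ∝ π_k f_k(x); normalise over all components.
Evaluate each component's likelihood at the observed value:
  p_I = 0.36·(1−0.36)^2 = 0.36·0.4096 = 0.147456
  p_II = 0.40·(1−0.40)^2 = 0.40·0.36 = 0.144
  p_III = 0.56·(1−0.56)^2 = 0.56·0.1936 = 0.108416
  p_IV = 0.69·(1−0.69)^2 = 0.69·0.0961 = 0.066309
Prior × likelihood for each component:
  π_I·p_I = 0.10 × 0.147456 = 0.0147456
  π_II·p_II = 0.42 × 0.144 = 0.06048
  π_III·p_III = 0.20 × 0.108416 = 0.0216832
  π_IV·p_IV = 0.28 × 0.066309 = 0.0185665
Denominator: 0.0147456 + 0.06048 + 0.0216832 + 0.0185665 = 0.115475
So the posterior for Cluster III is 0.0216832 / 0.115475 ≈ 0.188.

0.188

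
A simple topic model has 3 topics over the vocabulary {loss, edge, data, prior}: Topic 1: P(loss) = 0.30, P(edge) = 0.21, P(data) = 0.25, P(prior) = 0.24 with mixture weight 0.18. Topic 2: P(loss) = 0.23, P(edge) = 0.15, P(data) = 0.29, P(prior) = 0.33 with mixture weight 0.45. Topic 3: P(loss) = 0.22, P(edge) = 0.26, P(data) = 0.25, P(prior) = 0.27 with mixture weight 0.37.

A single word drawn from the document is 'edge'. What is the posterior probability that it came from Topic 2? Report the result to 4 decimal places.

0.3350

The responsibility of component k is π_k f_k(x) divided by Σ_j π_j f_j(x).
Categorical probabilities:
  p_1 = 0.21
  p_2 = 0.15
  p_3 = 0.26
Multiply by the mixture weights:
  π_1·p_1 = 0.18 × 0.21 = 0.0378
  π_2·p_2 = 0.45 × 0.15 = 0.0675
  π_3·p_3 = 0.37 × 0.26 = 0.0962
Sum: 0.0378 + 0.0675 + 0.0962 = 0.2015
P(Topic 2 | 'edge') ≈ 0.3350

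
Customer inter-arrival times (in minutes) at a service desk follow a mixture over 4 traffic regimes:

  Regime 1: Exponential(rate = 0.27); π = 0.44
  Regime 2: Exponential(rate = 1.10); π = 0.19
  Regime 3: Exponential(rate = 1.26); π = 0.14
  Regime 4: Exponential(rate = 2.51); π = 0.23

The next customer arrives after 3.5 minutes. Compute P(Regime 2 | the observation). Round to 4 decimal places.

Posterior ∝ prior × likelihood, so P(k | x) ∝ π_k f_k(x); normalise over all components.
Evaluate each component's likelihood at the observed value:
  p_1 = 0.104943
  p_2 = 0.0234077
  p_3 = 0.0153155
  p_4 = 0.000384058
Prior × likelihood for each component:
  π_1·p_1 = 0.44 × 0.104943 = 0.0461751
  π_2·p_2 = 0.19 × 0.0234077 = 0.00444746
  π_3·p_3 = 0.14 × 0.0153155 = 0.00214417
  π_4·p_4 = 0.23 × 0.000384058 = 8.83333e-05
Marginal: 0.0461751 + 0.00444746 + 0.00214417 + 8.83333e-05 = 0.0528551
P(Regime 2 | 3.5 minutes) ≈ 0.0841

0.0841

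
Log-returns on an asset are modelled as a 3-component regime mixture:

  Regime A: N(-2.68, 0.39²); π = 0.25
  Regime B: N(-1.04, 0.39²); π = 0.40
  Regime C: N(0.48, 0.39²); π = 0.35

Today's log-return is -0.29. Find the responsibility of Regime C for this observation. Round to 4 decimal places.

0.4419

P(component k | x) = P(Z=k)·f_k(x) / marginal(x), where marginal(x) = Σ_j P(Z=j)·f_j(x).
Component likelihoods at x = -0.29:
  f_A = 7.15983e-09
  f_B = 0.160985
  f_C = 0.145675
Unnormalised posteriors:
  P(Z=A)·f_A = 0.25 × 7.15983e-09 = 1.78996e-09
  P(Z=B)·f_B = 0.40 × 0.160985 = 0.0643941
  P(Z=C)·f_C = 0.35 × 0.145675 = 0.0509863
Denominator: 1.78996e-09 + 0.0643941 + 0.0509863 = 0.11538
Responsibility of Regime C: 0.0509863 / 0.11538 ≈ 0.4419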